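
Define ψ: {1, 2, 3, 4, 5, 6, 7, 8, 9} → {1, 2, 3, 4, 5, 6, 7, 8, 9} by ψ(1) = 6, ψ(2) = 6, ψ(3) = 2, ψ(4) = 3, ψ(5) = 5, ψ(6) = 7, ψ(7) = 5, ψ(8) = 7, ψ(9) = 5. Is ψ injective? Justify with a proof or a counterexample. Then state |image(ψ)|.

5

ψ(1) = 6 = ψ(2) with 1 ≠ 2, so ψ is not injective.
The image of ψ is {2, 3, 5, 6, 7}, which has 5 elements.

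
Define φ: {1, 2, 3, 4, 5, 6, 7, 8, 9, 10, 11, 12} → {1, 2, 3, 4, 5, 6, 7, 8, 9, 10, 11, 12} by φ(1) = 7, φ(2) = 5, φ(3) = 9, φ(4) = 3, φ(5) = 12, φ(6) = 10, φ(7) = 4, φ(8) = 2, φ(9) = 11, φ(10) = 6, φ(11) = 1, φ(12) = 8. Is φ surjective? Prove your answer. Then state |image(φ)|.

12

Every element of the codomain has a preimage: 1 = φ(11), 2 = φ(8), 3 = φ(4), 4 = φ(7), 5 = φ(2), 6 = φ(10), 7 = φ(1), 8 = φ(12), 9 = φ(3), 10 = φ(6), 11 = φ(9), 12 = φ(5).
Thus φ is surjective.
The image of φ is {1, 2, 3, 4, 5, 6, 7, 8, 9, 10, 11, 12}, which has 12 elements.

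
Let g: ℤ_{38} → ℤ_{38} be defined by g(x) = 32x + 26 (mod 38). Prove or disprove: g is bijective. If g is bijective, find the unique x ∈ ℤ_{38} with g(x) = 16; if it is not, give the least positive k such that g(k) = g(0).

19

We have gcd(32, 38) = 2 > 1. Taking x_1 = 0 and x_2 = 19: g(0) = 26 and g(19) = 32·19 + 26 = 634 ≡ 26 (mod 38).
So g(0) = g(19) while 0 ≠ 19, therefore g is not injective, hence not bijective.
Since g is not bijective, we find the least positive k with g(k) = g(0): this means 32k ≡ 0 (mod 38), i.e. 38 ∣ 32k. Since gcd(32, 38) = 2, dividing through by 2 this holds exactly when 19 ∣ 16k, and as gcd(16, 19) = 1, exactly when 19 ∣ k.
The smallest positive such k is 19.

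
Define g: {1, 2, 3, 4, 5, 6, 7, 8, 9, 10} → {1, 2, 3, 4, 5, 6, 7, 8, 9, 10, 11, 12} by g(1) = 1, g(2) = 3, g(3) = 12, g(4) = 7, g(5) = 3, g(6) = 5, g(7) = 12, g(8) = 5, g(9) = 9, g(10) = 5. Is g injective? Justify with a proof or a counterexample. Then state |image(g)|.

6

g(2) = 3 = g(5) with 2 ≠ 5, so g is not injective.
The image of g is {1, 3, 5, 7, 9, 12}, which has 6 elements.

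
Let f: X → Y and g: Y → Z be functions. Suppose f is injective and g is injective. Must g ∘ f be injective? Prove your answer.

Suppose (g ∘ f)(a) = (g ∘ f)(b), i.e. g(f(a)) = g(f(b)).
Since g is injective, f(a) = f(b). Since f is injective, a = b. Hence g ∘ f is injective.

injective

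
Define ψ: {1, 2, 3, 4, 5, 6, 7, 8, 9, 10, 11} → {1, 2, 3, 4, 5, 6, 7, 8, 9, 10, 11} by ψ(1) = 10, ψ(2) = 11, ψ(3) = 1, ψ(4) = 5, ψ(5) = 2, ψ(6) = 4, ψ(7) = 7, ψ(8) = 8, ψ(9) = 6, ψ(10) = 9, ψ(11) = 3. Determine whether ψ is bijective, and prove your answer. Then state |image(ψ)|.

The values 10, 11, 1, 5, 2, 4, 7, 8, 6, 9, 3 are a permutation of {1, 2, 3, 4, 5, 6, 7, 8, 9, 10, 11}: each element appears exactly once.
So ψ is injective and surjective, hence bijective.
The image of ψ is {1, 2, 3, 4, 5, 6, 7, 8, 9, 10, 11}, which has 11 elements.

11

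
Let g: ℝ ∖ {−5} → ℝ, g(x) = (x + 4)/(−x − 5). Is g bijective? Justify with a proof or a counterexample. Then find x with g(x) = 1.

-9/2

If g(x) = −1, cross-multiplying gives −1(x + 4) = 1(−x − 5), which simplifies to −4 = −5 — false.  So −1 has no preimage and g is not surjective.
Hence g is not bijective.
Solving g(x) = 1: cross-multiplying gives x + 4 = 1(−x − 5), which rearranges to 2x = −9, so x = −9/2.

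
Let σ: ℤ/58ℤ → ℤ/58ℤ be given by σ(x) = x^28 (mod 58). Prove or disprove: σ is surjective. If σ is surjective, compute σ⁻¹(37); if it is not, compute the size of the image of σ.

σ(1) = 1^28 = 1.
σ(3): Repeated squaring mod 58: 3^1 ≡ 3, 3^2 ≡ 3² = 9, 3^4 ≡ 9² = 81 ≡ 23, 3^8 ≡ 23² = 529 ≡ 7, 3^16 ≡ 7² = 49. Since 28 = 16 + 8 + 4, 3^28 ≡ 49·7·23: 49·7 = 343 ≡ 53, then 53·23 = 1219 ≡ 1. So 3^28 ≡ 1 (mod 58).
So σ(1) = σ(3) = 1 while 1 ≠ 3, therefore σ is not injective.
A non-injective map from the 58-element set ℤ/58ℤ to itself takes at most 57 distinct values, so it cannot be surjective. Therefore σ is not surjective.
Since σ is not surjective, we determine |image(σ)|. Computing x^28 mod 58 for each x (by repeated squaring, reducing mod 58 at every step), the values σ(0), σ(1), …, σ(57) are: 0, 1, 30, 1, 30, 1, 30, 1, 30, 1, 30, 1, 30, 1, 30, 1, 30, 1, 30, 1, 30, 1, 30, 1, 30, 1, 30, 1, 30, 29, 30, 1, 30, 1, 30, 1, 30, 1, 30, 1, 30, 1, 30, 1, 30, 1, 30, 1, 30, 1, 30, 1, 30, 1, 30, 1, 30, 1.
The distinct values are {0, 1, 29, 30}; there are 4 of them.

4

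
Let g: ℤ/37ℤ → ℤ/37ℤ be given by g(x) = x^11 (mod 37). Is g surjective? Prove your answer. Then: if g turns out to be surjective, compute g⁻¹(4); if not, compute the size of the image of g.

25

Since 37 is prime, the nonzero elements of ℤ/37ℤ form a cyclic group of order 36.
As gcd(11, 36) = 1, raising to the 11th power is a bijection on this group: if x_1^11 ≡ x_2^11 then (x_1x_2^{−1})^11 = 1, and the only element of order dividing gcd(11, 36) = 1 is 1, so x_1 = x_2.
With g(0) = 0 this makes g injective on all of ℤ/37ℤ, hence bijective (finite equal-size domain and codomain). In particular g is surjective.
Since g is surjective, we find the preimage of 4. The inverse of x ↦ x^11 on (ℤ/37ℤ)^× is x ↦ x^23, because 11·23 = 253 = 7·36 + 1 ≡ 1 (mod 36) and x^{36} = 1 for x ≠ 0 (Fermat). So g⁻¹(4) = 4^23 mod 37.
Repeated squaring mod 37: 4^1 ≡ 4, 4^2 ≡ 4² = 16, 4^4 ≡ 16² = 256 ≡ 34, 4^8 ≡ 34² = 1156 ≡ 9, 4^16 ≡ 9² = 81 ≡ 7. Since 23 = 16 + 4 + 2 + 1, 4^23 ≡ 7·34·16·4: 7·34 = 238 ≡ 16, then 16·16 = 256 ≡ 34, then 34·4 = 136 ≡ 25. So 4^23 ≡ 25 (mod 37).
Hence g⁻¹(4) = 25.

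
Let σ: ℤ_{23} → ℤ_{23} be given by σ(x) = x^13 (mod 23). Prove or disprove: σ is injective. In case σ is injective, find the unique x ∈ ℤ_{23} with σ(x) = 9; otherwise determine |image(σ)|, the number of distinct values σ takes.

Since 23 is prime, the nonzero elements of ℤ_{23} form a cyclic group of order 22.
As gcd(13, 22) = 1, raising to the 13th power is a bijection on this group: if a^13 ≡ b^13 then (ab^{−1})^13 = 1, and the only element of order dividing gcd(13, 22) = 1 is 1, so a = b.
With σ(0) = 0 this makes σ injective on all of ℤ_{23}, hence bijective (finite equal-size domain and codomain). In particular σ is injective.
Since σ is injective, we find the preimage of 9. The inverse of x ↦ x^13 on (ℤ_{23})^× is x ↦ x^17, because 13·17 = 221 = 10·22 + 1 ≡ 1 (mod 22) and x^{22} = 1 for x ≠ 0 (Fermat). So σ⁻¹(9) = 9^17 mod 23.
Repeated squaring mod 23: 9^1 ≡ 9, 9^2 ≡ 9² = 81 ≡ 12, 9^4 ≡ 12² = 144 ≡ 6, 9^8 ≡ 6² = 36 ≡ 13, 9^16 ≡ 13² = 169 ≡ 8. Since 17 = 16 + 1, 9^17 ≡ 8·9: 8·9 = 72 ≡ 3. So 9^17 ≡ 3 (mod 23).
Hence σ⁻¹(9) = 3.

3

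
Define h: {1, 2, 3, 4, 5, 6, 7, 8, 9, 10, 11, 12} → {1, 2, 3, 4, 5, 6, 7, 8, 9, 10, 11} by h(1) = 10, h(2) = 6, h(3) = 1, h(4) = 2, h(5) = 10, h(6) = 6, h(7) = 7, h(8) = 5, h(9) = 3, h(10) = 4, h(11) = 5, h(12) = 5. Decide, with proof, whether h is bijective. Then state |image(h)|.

8

h(1) = 10 = h(5) with 1 ≠ 5, so h is not injective, hence not bijective.
The image of h is {1, 2, 3, 4, 5, 6, 7, 10}, which has 8 elements.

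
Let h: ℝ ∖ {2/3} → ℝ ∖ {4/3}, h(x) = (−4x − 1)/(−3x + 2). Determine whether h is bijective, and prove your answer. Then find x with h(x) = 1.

Suppose h(s) = h(t). Cross-multiplying: (−4s − 1)(−3t + 2) = (−4t − 1)(−3s + 2).
Expanding both sides and cancelling the symmetric terms leaves −11·(s − t) = 0. Since −11 ≠ 0, s = t. Thus h is injective.
For any y ≠ 4/3, solving y(−3x + 2) = −4x − 1 for x gives a well-defined x ≠ 2/3. So h is surjective.
Therefore h is bijective.
Solving h(x) = 1: cross-multiplying gives −4x − 1 = 1(−3x + 2), which rearranges to −1x = 3, so x = −3.

-3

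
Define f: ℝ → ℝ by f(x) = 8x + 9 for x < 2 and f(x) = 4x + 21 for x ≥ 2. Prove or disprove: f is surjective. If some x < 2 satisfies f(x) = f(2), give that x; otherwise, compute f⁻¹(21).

Both pieces are strictly increasing (slopes 8 and 4), so each is injective on its own interval.
The left piece maps (−∞, 2) onto (−∞, 25); the right piece maps [2, ∞) onto [29, ∞).
The union (−∞, 25) ∪ [29, ∞) omits the interval between 25 and 29; in particular 25 has no preimage. So f is not surjective.
Because the two images are disjoint, no x < 2 has f(x) = f(2), so we compute f⁻¹(21): 21 lies in (−∞, 25), so solve 8x + 9 = 21: x = (21 − 9)/8 = 3/2.

3/2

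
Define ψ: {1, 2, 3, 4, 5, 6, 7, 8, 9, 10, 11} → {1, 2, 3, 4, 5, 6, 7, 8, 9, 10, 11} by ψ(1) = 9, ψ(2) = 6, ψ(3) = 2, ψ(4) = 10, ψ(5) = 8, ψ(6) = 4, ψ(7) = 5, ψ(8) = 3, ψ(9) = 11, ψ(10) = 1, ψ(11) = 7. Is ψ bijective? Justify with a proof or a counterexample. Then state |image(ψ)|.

The values 9, 6, 2, 10, 8, 4, 5, 3, 11, 1, 7 are a permutation of {1, 2, 3, 4, 5, 6, 7, 8, 9, 10, 11}: each element appears exactly once.
So ψ is injective and surjective, hence bijective.
The image of ψ is {1, 2, 3, 4, 5, 6, 7, 8, 9, 10, 11}, which has 11 elements.

11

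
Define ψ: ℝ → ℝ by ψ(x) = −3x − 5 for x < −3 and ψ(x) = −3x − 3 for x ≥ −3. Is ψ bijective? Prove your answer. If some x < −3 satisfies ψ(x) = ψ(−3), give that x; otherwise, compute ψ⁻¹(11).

-11/3

Both pieces are strictly decreasing (slopes −3 and −3), so each is injective on its own interval.
The left piece maps (−∞, −3) onto (4, ∞); the right piece maps [−3, ∞) onto (−∞, 6].
These images overlap. In particular ψ(−3) = 6 (right piece), and solving −3x − 5 = 6 on the left piece gives x = −11/3 < −3.
So ψ(−11/3) = ψ(−3) with −11/3 ≠ −3, and ψ is not injective, hence not bijective. This x = −11/3 is the requested value below −3.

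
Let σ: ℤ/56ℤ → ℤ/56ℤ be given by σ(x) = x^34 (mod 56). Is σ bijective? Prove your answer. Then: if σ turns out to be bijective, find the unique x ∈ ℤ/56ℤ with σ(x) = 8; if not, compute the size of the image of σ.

8

σ(6): Repeated squaring mod 56: 6^1 ≡ 6, 6^2 ≡ 6² = 36, 6^4 ≡ 36² = 1296 ≡ 8, 6^8 ≡ 8² = 64 ≡ 8, 6^16 ≡ 8² = 64 ≡ 8, 6^32 ≡ 8² = 64 ≡ 8. Since 34 = 32 + 2, 6^34 ≡ 8·36: 8·36 = 288 ≡ 8. So 6^34 ≡ 8 (mod 56).
σ(8): Repeated squaring mod 56: 8^1 ≡ 8, 8^2 ≡ 8² = 64 ≡ 8, 8^4 ≡ 8² = 64 ≡ 8, 8^8 ≡ 8² = 64 ≡ 8, 8^16 ≡ 8² = 64 ≡ 8, 8^32 ≡ 8² = 64 ≡ 8. Since 34 = 32 + 2, 8^34 ≡ 8·8: 8·8 = 64 ≡ 8. So 8^34 ≡ 8 (mod 56).
So σ(6) = σ(8) = 8 while 6 ≠ 8, so σ is not injective, hence not bijective.
Since σ is not bijective, we determine |image(σ)|. Computing x^34 mod 56 for each x (by repeated squaring, reducing mod 56 at every step), the values σ(0), σ(1), …, σ(55) are: 0, 1, 16, 25, 32, 9, 8, 49, 8, 9, 32, 25, 16, 1, 0, 1, 16, 25, 32, 9, 8, 49, 8, 9, 32, 25, 16, 1, 0, 1, 16, 25, 32, 9, 8, 49, 8, 9, 32, 25, 16, 1, 0, 1, 16, 25, 32, 9, 8, 49, 8, 9, 32, 25, 16, 1.
The distinct values are {0, 1, 8, 9, 16, 25, 32, 49}; there are 8 of them.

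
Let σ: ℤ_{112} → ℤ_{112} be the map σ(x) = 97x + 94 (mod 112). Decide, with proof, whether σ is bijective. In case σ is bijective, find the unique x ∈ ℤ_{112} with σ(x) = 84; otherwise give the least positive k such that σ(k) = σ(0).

38

Suppose σ(u) = σ(v) in ℤ_{112}. Then 97u + 94 ≡ 97v + 94 (mod 112), so 97(u − v) ≡ 0 (mod 112).
Since gcd(97, 112) = 1, 97 is invertible modulo 112, so u − v ≡ 0 (mod 112), i.e. u = v.
We now compute 97⁻¹ mod 112 explicitly. Euclid's algorithm: 112 = 1·97 + 15, 97 = 6·15 + 7, 15 = 2·7 + 1; back-substituting gives 1 = 97·97 − 84·112, so 97⁻¹ ≡ 97 (mod 112).
Then y ↦ 97(y − 94) is a two-sided inverse to σ, so every y ∈ ℤ_{112} has a preimage.
So σ is bijective.
Since σ is bijective, we find σ⁻¹(84): we need 97x ≡ 84 − 94 ≡ 102 (mod 112). Using 97⁻¹ = 97: x ≡ 97·102 = 9894 = 88·112 + 38, so x = 38.
Check: σ(38) = 97·38 + 94 = 3780 = 33·112 + 84 ≡ 84 (mod 112).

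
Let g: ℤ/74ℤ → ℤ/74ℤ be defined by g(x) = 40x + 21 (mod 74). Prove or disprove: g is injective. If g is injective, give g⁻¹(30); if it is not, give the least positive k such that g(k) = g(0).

37

We have gcd(40, 74) = 2 > 1. Taking x_1 = 0 and x_2 = 37: g(0) = 21 and g(37) = 40·37 + 21 = 1501 ≡ 21 (mod 74).
So g(0) = g(37) while 0 ≠ 37, hence g is not injective.
Since g is not injective, we find the least positive k with g(k) = g(0): this means 40k ≡ 0 (mod 74), i.e. 74 ∣ 40k. Since gcd(40, 74) = 2, dividing through by 2 this holds exactly when 37 ∣ 20k, and as gcd(20, 37) = 1, exactly when 37 ∣ k.
The smallest positive such k is 37.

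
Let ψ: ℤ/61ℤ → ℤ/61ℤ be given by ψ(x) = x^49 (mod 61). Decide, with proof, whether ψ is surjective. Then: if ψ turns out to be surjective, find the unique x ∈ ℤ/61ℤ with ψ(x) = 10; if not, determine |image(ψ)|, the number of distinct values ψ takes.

Since 61 is prime, the nonzero elements of ℤ/61ℤ form a cyclic group of order 60.
As gcd(49, 60) = 1, raising to the 49th power is a bijection on this group: if u^49 ≡ v^49 then (uv^{−1})^49 = 1, and the only element of order dividing gcd(49, 60) = 1 is 1, so u = v.
With ψ(0) = 0 this makes ψ injective on all of ℤ/61ℤ, hence bijective (finite equal-size domain and codomain). In particular ψ is surjective.
Since ψ is surjective, we find the preimage of 10. The inverse of x ↦ x^49 on (ℤ/61ℤ)^× is x ↦ x^49, because 49·49 = 2401 = 40·60 + 1 ≡ 1 (mod 60) and x^{60} = 1 for x ≠ 0 (Fermat). So ψ⁻¹(10) = 10^49 mod 61.
Repeated squaring mod 61: 10^1 ≡ 10, 10^2 ≡ 10² = 100 ≡ 39, 10^4 ≡ 39² = 1521 ≡ 57, 10^8 ≡ 57² = 3249 ≡ 16, 10^16 ≡ 16² = 256 ≡ 12, 10^32 ≡ 12² = 144 ≡ 22. Since 49 = 32 + 16 + 1, 10^49 ≡ 22·12·10: 22·12 = 264 ≡ 20, then 20·10 = 200 ≡ 17. So 10^49 ≡ 17 (mod 61).
Hence ψ⁻¹(10) = 17.

17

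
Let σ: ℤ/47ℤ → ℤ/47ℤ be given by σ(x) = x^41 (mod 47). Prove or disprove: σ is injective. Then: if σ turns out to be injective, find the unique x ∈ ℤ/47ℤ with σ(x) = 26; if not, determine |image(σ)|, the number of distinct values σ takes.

39

Since 47 is prime, the nonzero elements of ℤ/47ℤ form a cyclic group of order 46.
As gcd(41, 46) = 1, raising to the 41st power is a bijection on this group: if u^41 ≡ v^41 then (uv^{−1})^41 = 1, and the only element of order dividing gcd(41, 46) = 1 is 1, so u = v.
With σ(0) = 0 this makes σ injective on all of ℤ/47ℤ, hence bijective (finite equal-size domain and codomain). In particular σ is injective.
Since σ is injective, we find the preimage of 26. The inverse of x ↦ x^41 on (ℤ/47ℤ)^× is x ↦ x^9, because 41·9 = 369 = 8·46 + 1 ≡ 1 (mod 46) and x^{46} = 1 for x ≠ 0 (Fermat). So σ⁻¹(26) = 26^9 mod 47.
Repeated squaring mod 47: 26^1 ≡ 26, 26^2 ≡ 26² = 676 ≡ 18, 26^4 ≡ 18² = 324 ≡ 42, 26^8 ≡ 42² = 1764 ≡ 25. Since 9 = 8 + 1, 26^9 ≡ 25·26: 25·26 = 650 ≡ 39. So 26^9 ≡ 39 (mod 47).
Hence σ⁻¹(26) = 39.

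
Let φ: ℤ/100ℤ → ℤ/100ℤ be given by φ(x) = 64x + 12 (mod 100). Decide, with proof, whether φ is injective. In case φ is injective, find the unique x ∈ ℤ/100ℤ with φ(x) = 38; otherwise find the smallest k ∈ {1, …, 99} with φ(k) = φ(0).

We have gcd(64, 100) = 4 > 1. Taking u = 0 and v = 25: φ(0) = 12 and φ(25) = 64·25 + 12 = 1612 ≡ 12 (mod 100).
So φ(0) = φ(25) while 0 ≠ 25, so φ is not injective.
Since φ is not injective, we find the least positive k with φ(k) = φ(0): this means 64k ≡ 0 (mod 100), i.e. 100 ∣ 64k. Since gcd(64, 100) = 4, dividing through by 4 this holds exactly when 25 ∣ 16k, and as gcd(16, 25) = 1, exactly when 25 ∣ k.
The smallest positive such k is 25.

25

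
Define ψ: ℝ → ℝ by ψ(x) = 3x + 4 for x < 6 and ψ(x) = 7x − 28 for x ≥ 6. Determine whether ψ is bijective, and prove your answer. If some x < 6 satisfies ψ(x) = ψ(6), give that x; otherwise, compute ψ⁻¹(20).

Both pieces are strictly increasing (slopes 3 and 7), so each is injective on its own interval.
The left piece maps (−∞, 6) onto (−∞, 22); the right piece maps [6, ∞) onto [14, ∞).
These images overlap. In particular ψ(6) = 14 (right piece), and solving 3x + 4 = 14 on the left piece gives x = 10/3 < 6.
So ψ(10/3) = ψ(6) with 10/3 ≠ 6, and ψ is not injective, hence not bijective. This x = 10/3 is the requested value below 6.

10/3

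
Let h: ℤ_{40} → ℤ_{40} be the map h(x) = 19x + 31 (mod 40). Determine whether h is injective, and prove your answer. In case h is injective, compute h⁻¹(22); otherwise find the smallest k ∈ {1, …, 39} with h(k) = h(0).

29

Suppose h(x_1) = h(x_2) in ℤ_{40}. Then 19x_1 + 31 ≡ 19x_2 + 31 (mod 40), therefore 19(x_1 − x_2) ≡ 0 (mod 40).
Since gcd(19, 40) = 1, 19 is invertible modulo 40, hence x_1 − x_2 ≡ 0 (mod 40), i.e. x_1 = x_2.
Hence h is injective.
We now compute 19⁻¹ mod 40 explicitly. Euclid's algorithm: 40 = 2·19 + 2, 19 = 9·2 + 1; back-substituting gives 1 = 19·19 − 9·40, so 19⁻¹ ≡ 19 (mod 40).
Since h is injective, we compute h⁻¹(22): solve 19x + 31 ≡ 22 (mod 40), i.e. 19x ≡ 31 (mod 40).
Multiplying by 19⁻¹ = 19 gives x ≡ 19·31 = 589 = 14·40 + 29 ≡ 29 (mod 40).
Check: h(29) = 19·29 + 31 = 582 = 14·40 + 22 ≡ 22 (mod 40).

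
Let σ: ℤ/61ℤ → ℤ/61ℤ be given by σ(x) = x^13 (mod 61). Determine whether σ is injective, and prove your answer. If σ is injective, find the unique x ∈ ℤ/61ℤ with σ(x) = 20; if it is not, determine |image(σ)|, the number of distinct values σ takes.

Since 61 is prime, the nonzero elements of ℤ/61ℤ form a cyclic group of order 60.
As gcd(13, 60) = 1, raising to the 13th power is a bijection on this group: if x_1^13 ≡ x_2^13 then (x_1x_2^{−1})^13 = 1, and the only element of order dividing gcd(13, 60) = 1 is 1, so x_1 = x_2.
With σ(0) = 0 this makes σ injective on all of ℤ/61ℤ, hence bijective (finite equal-size domain and codomain). In particular σ is injective.
Since σ is injective, we find the preimage of 20. The inverse of x ↦ x^13 on (ℤ/61ℤ)^× is x ↦ x^37, because 13·37 = 481 = 8·60 + 1 ≡ 1 (mod 60) and x^{60} = 1 for x ≠ 0 (Fermat). So σ⁻¹(20) = 20^37 mod 61.
Repeated squaring mod 61: 20^1 ≡ 20, 20^2 ≡ 20² = 400 ≡ 34, 20^4 ≡ 34² = 1156 ≡ 58, 20^8 ≡ 58² = 3364 ≡ 9, 20^16 ≡ 9² = 81 ≡ 20, 20^32 ≡ 20² = 400 ≡ 34. Since 37 = 32 + 4 + 1, 20^37 ≡ 34·58·20: 34·58 = 1972 ≡ 20, then 20·20 = 400 ≡ 34. So 20^37 ≡ 34 (mod 61).
Hence σ⁻¹(20) = 34.

34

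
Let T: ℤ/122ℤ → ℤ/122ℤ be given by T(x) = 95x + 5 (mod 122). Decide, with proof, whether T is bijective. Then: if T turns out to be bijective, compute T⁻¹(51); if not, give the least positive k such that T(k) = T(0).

48

Recall: T is injective if T(s) = T(t) implies s = t.
Suppose T(s) = T(t) in ℤ/122ℤ. Then 95s + 5 ≡ 95t + 5 (mod 122), therefore 95(s − t) ≡ 0 (mod 122).
Since gcd(95, 122) = 1, 95 is invertible modulo 122, hence s − t ≡ 0 (mod 122), i.e. s = t.
We now compute 95⁻¹ mod 122 explicitly. Euclid's algorithm: 122 = 1·95 + 27, 95 = 3·27 + 14, 27 = 1·14 + 13, 14 = 1·13 + 1; back-substituting gives 1 = 9·95 − 7·122, so 95⁻¹ ≡ 9 (mod 122).
Then y ↦ 9(y − 5) is a two-sided inverse to T, so every y ∈ ℤ/122ℤ has a preimage.
Hence T is bijective.
Since T is bijective, we find T⁻¹(51): we need 95x ≡ 51 − 5 ≡ 46 (mod 122). Using 95⁻¹ = 9: x ≡ 9·46 = 414 = 3·122 + 48, so x = 48.
Check: T(48) = 95·48 + 5 = 4565 = 37·122 + 51 ≡ 51 (mod 122).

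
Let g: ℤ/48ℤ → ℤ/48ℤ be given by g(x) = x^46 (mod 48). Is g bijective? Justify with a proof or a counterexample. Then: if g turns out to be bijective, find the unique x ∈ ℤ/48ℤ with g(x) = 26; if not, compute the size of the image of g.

6

g(2): Repeated squaring mod 48: 2^1 ≡ 2, 2^2 ≡ 2² = 4, 2^4 ≡ 4² = 16, 2^8 ≡ 16² = 256 ≡ 16, 2^16 ≡ 16² = 256 ≡ 16, 2^32 ≡ 16² = 256 ≡ 16. Since 46 = 32 + 8 + 4 + 2, 2^46 ≡ 16·16·16·4: 16·16 = 256 ≡ 16, then 16·16 = 256 ≡ 16, then 16·4 = 64 ≡ 16. So 2^46 ≡ 16 (mod 48).
g(4): Repeated squaring mod 48: 4^1 ≡ 4, 4^2 ≡ 4² = 16, 4^4 ≡ 16² = 256 ≡ 16, 4^8 ≡ 16² = 256 ≡ 16, 4^16 ≡ 16² = 256 ≡ 16, 4^32 ≡ 16² = 256 ≡ 16. Since 46 = 32 + 8 + 4 + 2, 4^46 ≡ 16·16·16·16: 16·16 = 256 ≡ 16, then 16·16 = 256 ≡ 16, then 16·16 = 256 ≡ 16. So 4^46 ≡ 16 (mod 48).
So g(2) = g(4) = 16 while 2 ≠ 4, so g is not injective, hence not bijective.
Since g is not bijective, we determine |image(g)|. Computing x^46 mod 48 for each x (by repeated squaring, reducing mod 48 at every step), the values g(0), g(1), …, g(47) are: 0, 1, 16, 9, 16, 25, 0, 1, 16, 33, 16, 25, 0, 25, 16, 33, 16, 1, 0, 25, 16, 9, 16, 1, 0, 1, 16, 9, 16, 25, 0, 1, 16, 33, 16, 25, 0, 25, 16, 33, 16, 1, 0, 25, 16, 9, 16, 1.
The distinct values are {0, 1, 9, 16, 25, 33}; there are 6 of them.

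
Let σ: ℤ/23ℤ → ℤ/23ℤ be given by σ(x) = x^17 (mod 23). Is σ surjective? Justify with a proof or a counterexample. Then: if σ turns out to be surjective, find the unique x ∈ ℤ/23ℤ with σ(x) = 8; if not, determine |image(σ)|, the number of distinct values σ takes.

Since 23 is prime, the nonzero elements of ℤ/23ℤ form a cyclic group of order 22.
As gcd(17, 22) = 1, raising to the 17th power is a bijection on this group: if a^17 ≡ b^17 then (ab^{−1})^17 = 1, and the only element of order dividing gcd(17, 22) = 1 is 1, so a = b.
With σ(0) = 0 this makes σ injective on all of ℤ/23ℤ, hence bijective (finite equal-size domain and codomain). In particular σ is surjective.
Since σ is surjective, we find the preimage of 8. The inverse of x ↦ x^17 on (ℤ/23ℤ)^× is x ↦ x^13, because 17·13 = 221 = 10·22 + 1 ≡ 1 (mod 22) and x^{22} = 1 for x ≠ 0 (Fermat). So σ⁻¹(8) = 8^13 mod 23.
Repeated squaring mod 23: 8^1 ≡ 8, 8^2 ≡ 8² = 64 ≡ 18, 8^4 ≡ 18² = 324 ≡ 2, 8^8 ≡ 2² = 4. Since 13 = 8 + 4 + 1, 8^13 ≡ 4·2·8: 4·2 = 8, then 8·8 = 64 ≡ 18. So 8^13 ≡ 18 (mod 23).
Hence σ⁻¹(8) = 18.

18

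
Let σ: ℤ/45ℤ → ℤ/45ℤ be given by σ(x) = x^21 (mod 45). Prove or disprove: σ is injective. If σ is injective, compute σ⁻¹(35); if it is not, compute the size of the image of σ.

15

σ(0) = 0^21 = 0.
σ(15): Repeated squaring mod 45: 15^1 ≡ 15, 15^2 ≡ 15² = 225 ≡ 0, 15^4 ≡ 0² = 0, 15^8 ≡ 0² = 0, 15^16 ≡ 0² = 0. Since 21 = 16 + 4 + 1, 15^21 ≡ 0·0·15: 0·0 = 0, then 0·15 = 0. So 15^21 ≡ 0 (mod 45).
So σ(0) = σ(15) = 0 while 0 ≠ 15, therefore σ is not injective.
Since σ is not injective, we determine |image(σ)|. Computing x^21 mod 45 for each x (by repeated squaring, reducing mod 45 at every step), the values σ(0), σ(1), …, σ(44) are: 0, 1, 17, 18, 19, 35, 36, 37, 8, 9, 10, 26, 27, 28, 44, 0, 1, 17, 18, 19, 35, 36, 37, 8, 9, 10, 26, 27, 28, 44, 0, 1, 17, 18, 19, 35, 36, 37, 8, 9, 10, 26, 27, 28, 44.
The distinct values are {0, 1, 8, 9, 10, 17, 18, 19, 26, 27, 28, 35, 36, 37, 44}; there are 15 of them.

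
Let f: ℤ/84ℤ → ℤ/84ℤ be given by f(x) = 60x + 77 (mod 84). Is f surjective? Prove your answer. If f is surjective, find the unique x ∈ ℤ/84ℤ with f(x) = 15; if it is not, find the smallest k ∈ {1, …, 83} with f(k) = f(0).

Since gcd(60, 84) = 12, we have 60x ≡ 0 (mod 12) for all x, so f(x) ≡ 5 (mod 12).
But 0 ≢ 5 (mod 12), so 0 ∈ ℤ/84ℤ has no preimage. Hence f is not surjective.
Since f is not surjective, we find the least positive k with f(k) = f(0): this means 60k ≡ 0 (mod 84), i.e. 84 ∣ 60k. Since gcd(60, 84) = 12, dividing through by 12 this holds exactly when 7 ∣ 5k, and as gcd(5, 7) = 1, exactly when 7 ∣ k.
The smallest positive such k is 7.

7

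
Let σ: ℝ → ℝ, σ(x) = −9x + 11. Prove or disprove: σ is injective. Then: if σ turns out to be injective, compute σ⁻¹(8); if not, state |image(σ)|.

By definition, σ is injective when σ(a) = σ(b) forces a = b.
Suppose σ(a) = σ(b). Then −9a + 11 = −9b + 11, so −9a = −9b, hence a = b.
So σ is injective.
Since σ is injective, we compute σ⁻¹(8) = (8 − 11)/(−9) = 1/3.

1/3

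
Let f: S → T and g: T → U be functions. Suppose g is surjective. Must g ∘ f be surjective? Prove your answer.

not surjective

No. Take S = {0}, T = U = {0, 1, 2, 3, 4, 5}, f(0) = 0, and g = identity (surjective).
Then (g ∘ f)(0) = 0, and 5 ∈ U has no preimage under g ∘ f, so g ∘ f is not surjective.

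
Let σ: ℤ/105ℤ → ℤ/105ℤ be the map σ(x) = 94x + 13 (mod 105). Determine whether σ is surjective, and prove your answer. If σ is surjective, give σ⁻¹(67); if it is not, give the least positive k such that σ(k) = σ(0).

81

Since gcd(94, 105) = 1, 94 is invertible modulo 105. Euclid's algorithm: 105 = 1·94 + 11, 94 = 8·11 + 6, 11 = 1·6 + 5, 6 = 1·5 + 1; back-substituting gives 1 = 19·94 − 17·105, so 94⁻¹ ≡ 19 (mod 105).
Then y ↦ 19(y − 13) is a two-sided inverse to σ, so every y ∈ ℤ/105ℤ has a preimage.
Therefore σ is surjective.
Since σ is surjective, we find σ⁻¹(67): we need 94x ≡ 67 − 13 ≡ 54 (mod 105). Using 94⁻¹ = 19: x ≡ 19·54 = 1026 = 9·105 + 81, so x = 81.
Check: σ(81) = 94·81 + 13 = 7627 = 72·105 + 67 ≡ 67 (mod 105).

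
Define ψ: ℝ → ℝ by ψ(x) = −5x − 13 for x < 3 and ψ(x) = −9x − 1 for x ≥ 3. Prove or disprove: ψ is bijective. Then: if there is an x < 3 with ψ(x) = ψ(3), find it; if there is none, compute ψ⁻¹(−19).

Both pieces are strictly decreasing (slopes −5 and −9), so each is injective on its own interval.
The left piece maps (−∞, 3) onto (−28, ∞); the right piece maps [3, ∞) onto (−∞, −28].
Since −28 = −28, the images partition ℝ: ψ is injective and surjective, hence bijective.
Because the two images are disjoint, no x < 3 has ψ(x) = ψ(3), so we compute ψ⁻¹(−19): −19 lies in (−28, ∞), so solve −5x − 13 = −19: x = (−19 + 13)/(−5) = 6/5.

6/5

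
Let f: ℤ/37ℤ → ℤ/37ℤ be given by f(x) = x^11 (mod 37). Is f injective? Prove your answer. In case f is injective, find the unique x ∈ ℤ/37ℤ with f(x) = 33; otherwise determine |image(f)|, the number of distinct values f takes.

Since 37 is prime, the nonzero elements of ℤ/37ℤ form a cyclic group of order 36.
As gcd(11, 36) = 1, raising to the 11th power is a bijection on this group: if x_1^11 ≡ x_2^11 then (x_1x_2^{−1})^11 = 1, and the only element of order dividing gcd(11, 36) = 1 is 1, so x_1 = x_2.
With f(0) = 0 this makes f injective on all of ℤ/37ℤ, hence bijective (finite equal-size domain and codomain). In particular f is injective.
Since f is injective, we find the preimage of 33. The inverse of x ↦ x^11 on (ℤ/37ℤ)^× is x ↦ x^23, because 11·23 = 253 = 7·36 + 1 ≡ 1 (mod 36) and x^{36} = 1 for x ≠ 0 (Fermat). So f⁻¹(33) = 33^23 mod 37.
Repeated squaring mod 37: 33^1 ≡ 33, 33^2 ≡ 33² = 1089 ≡ 16, 33^4 ≡ 16² = 256 ≡ 34, 33^8 ≡ 34² = 1156 ≡ 9, 33^16 ≡ 9² = 81 ≡ 7. Since 23 = 16 + 4 + 2 + 1, 33^23 ≡ 7·34·16·33: 7·34 = 238 ≡ 16, then 16·16 = 256 ≡ 34, then 34·33 = 1122 ≡ 12. So 33^23 ≡ 12 (mod 37).
Hence f⁻¹(33) = 12.

12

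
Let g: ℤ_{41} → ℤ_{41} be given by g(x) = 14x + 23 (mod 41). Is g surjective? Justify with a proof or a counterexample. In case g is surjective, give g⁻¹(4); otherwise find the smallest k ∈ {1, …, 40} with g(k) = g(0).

Recall that surjectivity means every element of the codomain has a preimage under g.
Since gcd(14, 41) = 1, 14 is invertible modulo 41. Euclid's algorithm: 41 = 2·14 + 13, 14 = 1·13 + 1; back-substituting gives 1 = 3·14 − 1·41, so 14⁻¹ ≡ 3 (mod 41).
Then y ↦ 3(y − 23) is a two-sided inverse to g, so every y ∈ ℤ_{41} has a preimage.
So g is surjective.
Since g is surjective, we find g⁻¹(4): we need 14x ≡ 4 − 23 ≡ 22 (mod 41). Using 14⁻¹ = 3: x ≡ 3·22 = 66 = 1·41 + 25, so x = 25.
Check: g(25) = 14·25 + 23 = 373 = 9·41 + 4 ≡ 4 (mod 41).

25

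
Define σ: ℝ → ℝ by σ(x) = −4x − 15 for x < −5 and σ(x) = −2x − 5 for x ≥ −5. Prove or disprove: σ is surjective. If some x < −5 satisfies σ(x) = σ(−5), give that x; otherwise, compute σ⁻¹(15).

-15/2

Both pieces are strictly decreasing (slopes −4 and −2), so each is injective on its own interval.
The left piece maps (−∞, −5) onto (5, ∞); the right piece maps [−5, ∞) onto (−∞, 5].
These images together cover ℝ, so σ is surjective.
Because the two images are disjoint, no x < −5 has σ(x) = σ(−5), so we compute σ⁻¹(15): 15 lies in (5, ∞), so solve −4x − 15 = 15: x = (15 + 15)/(−4) = −15/2.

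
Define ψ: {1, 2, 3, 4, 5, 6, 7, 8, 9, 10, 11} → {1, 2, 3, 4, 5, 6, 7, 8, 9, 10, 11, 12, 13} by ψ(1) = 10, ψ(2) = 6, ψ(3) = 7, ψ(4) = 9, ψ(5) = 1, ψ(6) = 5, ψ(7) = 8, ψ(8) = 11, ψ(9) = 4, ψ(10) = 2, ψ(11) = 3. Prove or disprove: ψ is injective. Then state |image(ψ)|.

The values ψ(1), …, ψ(11) are 10, 6, 7, 9, 1, 5, 8, 11, 4, 2, 3 — all distinct.
So ψ(u) = ψ(v) only when u = v, and ψ is injective.
The image of ψ is {1, 2, 3, 4, 5, 6, 7, 8, 9, 10, 11}, which has 11 elements.

11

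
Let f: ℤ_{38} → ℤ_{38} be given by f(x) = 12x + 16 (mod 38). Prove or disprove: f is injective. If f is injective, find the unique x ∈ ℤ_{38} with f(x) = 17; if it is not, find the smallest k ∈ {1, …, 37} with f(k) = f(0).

We have gcd(12, 38) = 2 > 1. Taking u = 0 and v = 19: f(0) = 16 and f(19) = 12·19 + 16 = 244 ≡ 16 (mod 38).
So f(0) = f(19) while 0 ≠ 19, hence f is not injective.
Since f is not injective, we find the least positive k with f(k) = f(0): this means 12k ≡ 0 (mod 38), i.e. 38 ∣ 12k. Since gcd(12, 38) = 2, dividing through by 2 this holds exactly when 19 ∣ 6k, and as gcd(6, 19) = 1, exactly when 19 ∣ k.
The smallest positive such k is 19.

19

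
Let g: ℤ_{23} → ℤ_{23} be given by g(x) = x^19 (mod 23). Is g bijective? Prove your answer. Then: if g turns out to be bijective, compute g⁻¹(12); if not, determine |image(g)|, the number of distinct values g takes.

Since 23 is prime, the nonzero elements of ℤ_{23} form a cyclic group of order 22.
As gcd(19, 22) = 1, raising to the 19th power is a bijection on this group: if x_1^19 ≡ x_2^19 then (x_1x_2^{−1})^19 = 1, and the only element of order dividing gcd(19, 22) = 1 is 1, so x_1 = x_2.
With g(0) = 0 this makes g injective on all of ℤ_{23}, hence bijective (finite equal-size domain and codomain). In particular g is bijective.
Since g is bijective, we find the preimage of 12. The inverse of x ↦ x^19 on (ℤ_{23})^× is x ↦ x^7, because 19·7 = 133 = 6·22 + 1 ≡ 1 (mod 22) and x^{22} = 1 for x ≠ 0 (Fermat). So g⁻¹(12) = 12^7 mod 23.
Repeated squaring mod 23: 12^1 ≡ 12, 12^2 ≡ 12² = 144 ≡ 6, 12^4 ≡ 6² = 36 ≡ 13. Since 7 = 4 + 2 + 1, 12^7 ≡ 13·6·12: 13·6 = 78 ≡ 9, then 9·12 = 108 ≡ 16. So 12^7 ≡ 16 (mod 23).
Hence g⁻¹(12) = 16.

16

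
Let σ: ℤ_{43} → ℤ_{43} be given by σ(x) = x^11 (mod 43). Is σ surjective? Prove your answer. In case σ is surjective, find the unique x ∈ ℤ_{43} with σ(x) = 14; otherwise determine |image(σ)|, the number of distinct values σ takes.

24

Since 43 is prime, the nonzero elements of ℤ_{43} form a cyclic group of order 42.
As gcd(11, 42) = 1, raising to the 11th power is a bijection on this group: if x_1^11 ≡ x_2^11 then (x_1x_2^{−1})^11 = 1, and the only element of order dividing gcd(11, 42) = 1 is 1, so x_1 = x_2.
With σ(0) = 0 this makes σ injective on all of ℤ_{43}, hence bijective (finite equal-size domain and codomain). In particular σ is surjective.
Since σ is surjective, we find the preimage of 14. The inverse of x ↦ x^11 on (ℤ_{43})^× is x ↦ x^23, because 11·23 = 253 = 6·42 + 1 ≡ 1 (mod 42) and x^{42} = 1 for x ≠ 0 (Fermat). So σ⁻¹(14) = 14^23 mod 43.
Repeated squaring mod 43: 14^1 ≡ 14, 14^2 ≡ 14² = 196 ≡ 24, 14^4 ≡ 24² = 576 ≡ 17, 14^8 ≡ 17² = 289 ≡ 31, 14^16 ≡ 31² = 961 ≡ 15. Since 23 = 16 + 4 + 2 + 1, 14^23 ≡ 15·17·24·14: 15·17 = 255 ≡ 40, then 40·24 = 960 ≡ 14, then 14·14 = 196 ≡ 24. So 14^23 ≡ 24 (mod 43).
Hence σ⁻¹(14) = 24.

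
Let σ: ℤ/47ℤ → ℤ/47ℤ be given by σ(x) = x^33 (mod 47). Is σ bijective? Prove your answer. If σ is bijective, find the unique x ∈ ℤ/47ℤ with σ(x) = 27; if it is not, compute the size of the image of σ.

21

Since 47 is prime, the nonzero elements of ℤ/47ℤ form a cyclic group of order 46.
As gcd(33, 46) = 1, raising to the 33rd power is a bijection on this group: if u^33 ≡ v^33 then (uv^{−1})^33 = 1, and the only element of order dividing gcd(33, 46) = 1 is 1, so u = v.
With σ(0) = 0 this makes σ injective on all of ℤ/47ℤ, hence bijective (finite equal-size domain and codomain). In particular σ is bijective.
Since σ is bijective, we find the preimage of 27. The inverse of x ↦ x^33 on (ℤ/47ℤ)^× is x ↦ x^7, because 33·7 = 231 = 5·46 + 1 ≡ 1 (mod 46) and x^{46} = 1 for x ≠ 0 (Fermat). So σ⁻¹(27) = 27^7 mod 47.
Repeated squaring mod 47: 27^1 ≡ 27, 27^2 ≡ 27² = 729 ≡ 24, 27^4 ≡ 24² = 576 ≡ 12. Since 7 = 4 + 2 + 1, 27^7 ≡ 12·24·27: 12·24 = 288 ≡ 6, then 6·27 = 162 ≡ 21. So 27^7 ≡ 21 (mod 47).
Hence σ⁻¹(27) = 21.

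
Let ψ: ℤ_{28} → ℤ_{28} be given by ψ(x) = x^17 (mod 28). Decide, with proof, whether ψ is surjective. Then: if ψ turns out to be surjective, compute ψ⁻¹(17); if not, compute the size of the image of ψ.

ψ(0) = 0^17 = 0.
ψ(14): Repeated squaring mod 28: 14^1 ≡ 14, 14^2 ≡ 14² = 196 ≡ 0, 14^4 ≡ 0² = 0, 14^8 ≡ 0² = 0, 14^16 ≡ 0² = 0. Since 17 = 16 + 1, 14^17 ≡ 0·14: 0·14 = 0. So 14^17 ≡ 0 (mod 28).
So ψ(0) = ψ(14) = 0 while 0 ≠ 14, therefore ψ is not injective.
A non-injective map from the 28-element set ℤ_{28} to itself takes at most 27 distinct values, so it cannot be surjective. So ψ is not surjective.
Since ψ is not surjective, we determine |image(ψ)|. Computing x^17 mod 28 for each x (by repeated squaring, reducing mod 28 at every step), the values ψ(0), ψ(1), …, ψ(27) are: 0, 1, 4, 19, 16, 17, 20, 7, 8, 25, 12, 23, 24, 13, 0, 15, 4, 5, 16, 3, 20, 21, 8, 11, 12, 9, 24, 27.
The distinct values are {0, 1, 3, 4, 5, 7, 8, 9, 11, 12, 13, 15, 16, 17, 19, 20, 21, 23, 24, 25, 27}; there are 21 of them.

21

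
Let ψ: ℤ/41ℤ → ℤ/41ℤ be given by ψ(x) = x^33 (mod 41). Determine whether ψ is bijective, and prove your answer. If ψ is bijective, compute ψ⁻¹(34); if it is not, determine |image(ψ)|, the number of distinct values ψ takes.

Since 41 is prime, the nonzero elements of ℤ/41ℤ form a cyclic group of order 40.
As gcd(33, 40) = 1, raising to the 33rd power is a bijection on this group: if s^33 ≡ t^33 then (st^{−1})^33 = 1, and the only element of order dividing gcd(33, 40) = 1 is 1, so s = t.
With ψ(0) = 0 this makes ψ injective on all of ℤ/41ℤ, hence bijective (finite equal-size domain and codomain). In particular ψ is bijective.
Since ψ is bijective, we find the preimage of 34. The inverse of x ↦ x^33 on (ℤ/41ℤ)^× is x ↦ x^17, because 33·17 = 561 = 14·40 + 1 ≡ 1 (mod 40) and x^{40} = 1 for x ≠ 0 (Fermat). So ψ⁻¹(34) = 34^17 mod 41.
Repeated squaring mod 41: 34^1 ≡ 34, 34^2 ≡ 34² = 1156 ≡ 8, 34^4 ≡ 8² = 64 ≡ 23, 34^8 ≡ 23² = 529 ≡ 37, 34^16 ≡ 37² = 1369 ≡ 16. Since 17 = 16 + 1, 34^17 ≡ 16·34: 16·34 = 544 ≡ 11. So 34^17 ≡ 11 (mod 41).
Hence ψ⁻¹(34) = 11.

11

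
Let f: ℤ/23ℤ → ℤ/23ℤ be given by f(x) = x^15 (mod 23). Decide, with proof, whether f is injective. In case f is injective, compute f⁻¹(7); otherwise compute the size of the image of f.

Since 23 is prime, the nonzero elements of ℤ/23ℤ form a cyclic group of order 22.
As gcd(15, 22) = 1, raising to the 15th power is a bijection on this group: if s^15 ≡ t^15 then (st^{−1})^15 = 1, and the only element of order dividing gcd(15, 22) = 1 is 1, so s = t.
With f(0) = 0 this makes f injective on all of ℤ/23ℤ, hence bijective (finite equal-size domain and codomain). In particular f is injective.
Since f is injective, we find the preimage of 7. The inverse of x ↦ x^15 on (ℤ/23ℤ)^× is x ↦ x^3, because 15·3 = 45 = 2·22 + 1 ≡ 1 (mod 22) and x^{22} = 1 for x ≠ 0 (Fermat). So f⁻¹(7) = 7^3 mod 23.
Repeated squaring mod 23: 7^1 ≡ 7, 7^2 ≡ 7² = 49 ≡ 3. Since 3 = 2 + 1, 7^3 ≡ 3·7: 3·7 = 21. So 7^3 ≡ 21 (mod 23).
Hence f⁻¹(7) = 21.

21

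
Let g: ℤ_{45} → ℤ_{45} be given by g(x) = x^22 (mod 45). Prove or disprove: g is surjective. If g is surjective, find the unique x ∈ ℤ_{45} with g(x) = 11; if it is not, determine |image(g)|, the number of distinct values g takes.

12

g(2): Repeated squaring mod 45: 2^1 ≡ 2, 2^2 ≡ 2² = 4, 2^4 ≡ 4² = 16, 2^8 ≡ 16² = 256 ≡ 31, 2^16 ≡ 31² = 961 ≡ 16. Since 22 = 16 + 4 + 2, 2^22 ≡ 16·16·4: 16·16 = 256 ≡ 31, then 31·4 = 124 ≡ 34. So 2^22 ≡ 34 (mod 45).
g(7): Repeated squaring mod 45: 7^1 ≡ 7, 7^2 ≡ 7² = 49 ≡ 4, 7^4 ≡ 4² = 16, 7^8 ≡ 16² = 256 ≡ 31, 7^16 ≡ 31² = 961 ≡ 16. Since 22 = 16 + 4 + 2, 7^22 ≡ 16·16·4: 16·16 = 256 ≡ 31, then 31·4 = 124 ≡ 34. So 7^22 ≡ 34 (mod 45).
So g(2) = g(7) = 34 while 2 ≠ 7, so g is not injective.
A non-injective map from the 45-element set ℤ_{45} to itself takes at most 44 distinct values, so it cannot be surjective. Thus g is not surjective.
Since g is not surjective, we determine |image(g)|. Computing x^22 mod 45 for each x (by repeated squaring, reducing mod 45 at every step), the values g(0), g(1), …, g(44) are: 0, 1, 34, 9, 31, 40, 36, 34, 19, 36, 10, 16, 9, 4, 31, 0, 16, 19, 9, 1, 25, 36, 4, 4, 36, 25, 1, 9, 19, 16, 0, 31, 4, 9, 16, 10, 36, 19, 34, 36, 40, 31, 9, 34, 1.
The distinct values are {0, 1, 4, 9, 10, 16, 19, 25, 31, 34, 36, 40}; there are 12 of them.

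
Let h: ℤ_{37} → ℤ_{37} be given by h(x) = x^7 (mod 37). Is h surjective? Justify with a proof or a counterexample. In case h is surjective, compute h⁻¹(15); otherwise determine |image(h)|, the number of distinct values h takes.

17

Since 37 is prime, the nonzero elements of ℤ_{37} form a cyclic group of order 36.
As gcd(7, 36) = 1, raising to the 7th power is a bijection on this group: if s^7 ≡ t^7 then (st^{−1})^7 = 1, and the only element of order dividing gcd(7, 36) = 1 is 1, so s = t.
With h(0) = 0 this makes h injective on all of ℤ_{37}, hence bijective (finite equal-size domain and codomain). In particular h is surjective.
Since h is surjective, we find the preimage of 15. The inverse of x ↦ x^7 on (ℤ_{37})^× is x ↦ x^31, because 7·31 = 217 = 6·36 + 1 ≡ 1 (mod 36) and x^{36} = 1 for x ≠ 0 (Fermat). So h⁻¹(15) = 15^31 mod 37.
Repeated squaring mod 37: 15^1 ≡ 15, 15^2 ≡ 15² = 225 ≡ 3, 15^4 ≡ 3² = 9, 15^8 ≡ 9² = 81 ≡ 7, 15^16 ≡ 7² = 49 ≡ 12. Since 31 = 16 + 8 + 4 + 2 + 1, 15^31 ≡ 12·7·9·3·15: 12·7 = 84 ≡ 10, then 10·9 = 90 ≡ 16, then 16·3 = 48 ≡ 11, then 11·15 = 165 ≡ 17. So 15^31 ≡ 17 (mod 37).
Hence h⁻¹(15) = 17.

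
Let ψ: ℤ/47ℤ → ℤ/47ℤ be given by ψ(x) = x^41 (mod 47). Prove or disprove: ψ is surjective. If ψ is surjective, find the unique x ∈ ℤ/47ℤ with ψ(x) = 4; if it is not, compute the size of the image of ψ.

Since 47 is prime, the nonzero elements of ℤ/47ℤ form a cyclic group of order 46.
As gcd(41, 46) = 1, raising to the 41st power is a bijection on this group: if x_1^41 ≡ x_2^41 then (x_1x_2^{−1})^41 = 1, and the only element of order dividing gcd(41, 46) = 1 is 1, so x_1 = x_2.
With ψ(0) = 0 this makes ψ injective on all of ℤ/47ℤ, hence bijective (finite equal-size domain and codomain). In particular ψ is surjective.
Since ψ is surjective, we find the preimage of 4. The inverse of x ↦ x^41 on (ℤ/47ℤ)^× is x ↦ x^9, because 41·9 = 369 = 8·46 + 1 ≡ 1 (mod 46) and x^{46} = 1 for x ≠ 0 (Fermat). So ψ⁻¹(4) = 4^9 mod 47.
Repeated squaring mod 47: 4^1 ≡ 4, 4^2 ≡ 4² = 16, 4^4 ≡ 16² = 256 ≡ 21, 4^8 ≡ 21² = 441 ≡ 18. Since 9 = 8 + 1, 4^9 ≡ 18·4: 18·4 = 72 ≡ 25. So 4^9 ≡ 25 (mod 47).
Hence ψ⁻¹(4) = 25.

25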